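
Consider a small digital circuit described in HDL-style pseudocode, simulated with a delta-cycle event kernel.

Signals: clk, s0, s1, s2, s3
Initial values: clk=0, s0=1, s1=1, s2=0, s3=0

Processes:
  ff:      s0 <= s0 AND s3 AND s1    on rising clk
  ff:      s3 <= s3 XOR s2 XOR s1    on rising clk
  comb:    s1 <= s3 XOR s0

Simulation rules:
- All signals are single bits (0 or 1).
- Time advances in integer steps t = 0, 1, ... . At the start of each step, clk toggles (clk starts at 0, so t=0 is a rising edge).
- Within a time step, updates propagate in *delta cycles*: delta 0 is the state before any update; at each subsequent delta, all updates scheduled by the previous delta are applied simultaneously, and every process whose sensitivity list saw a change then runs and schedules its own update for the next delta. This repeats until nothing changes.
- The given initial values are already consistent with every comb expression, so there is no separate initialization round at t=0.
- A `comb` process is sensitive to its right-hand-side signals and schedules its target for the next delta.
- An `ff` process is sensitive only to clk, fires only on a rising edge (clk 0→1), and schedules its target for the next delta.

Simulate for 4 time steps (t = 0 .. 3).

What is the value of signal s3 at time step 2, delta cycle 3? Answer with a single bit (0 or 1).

0

[bits: s2,s0,s3,clk,s1]
t=0: Δ0=01001 Δ1=01011 Δ2=00111 | 2Δ
t=1: Δ0=00111 Δ1=00101 | 1Δ
t=2: Δ0=00101 Δ1=00111 Δ2=00011 Δ3=00010 | 3Δ
t=3: Δ0=00010 Δ1=00000 | 1Δ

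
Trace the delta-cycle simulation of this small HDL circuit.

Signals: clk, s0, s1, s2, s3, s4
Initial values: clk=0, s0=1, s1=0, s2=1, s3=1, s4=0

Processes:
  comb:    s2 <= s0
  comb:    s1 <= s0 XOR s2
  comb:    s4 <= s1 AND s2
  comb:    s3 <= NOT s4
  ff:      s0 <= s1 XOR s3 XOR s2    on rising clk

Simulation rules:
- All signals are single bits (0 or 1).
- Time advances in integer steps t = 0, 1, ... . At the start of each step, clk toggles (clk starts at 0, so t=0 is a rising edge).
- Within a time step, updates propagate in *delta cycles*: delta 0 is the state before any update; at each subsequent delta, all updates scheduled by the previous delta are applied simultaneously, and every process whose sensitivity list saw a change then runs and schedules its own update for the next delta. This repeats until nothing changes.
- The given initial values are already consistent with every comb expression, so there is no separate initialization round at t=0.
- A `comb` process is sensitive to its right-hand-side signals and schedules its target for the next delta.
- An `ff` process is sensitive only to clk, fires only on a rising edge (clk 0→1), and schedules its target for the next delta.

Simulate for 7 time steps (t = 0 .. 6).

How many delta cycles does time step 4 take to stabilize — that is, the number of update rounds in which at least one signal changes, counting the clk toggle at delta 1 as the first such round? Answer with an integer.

t0.Δ0 s0=1 s1=0 s2=1 s4=0 s3=1 clk=0
t0.Δ1 s0=1 s1=0 s2=1 s4=0 s3=1 clk=1
t0.Δ2 s0=0 s1=0 s2=1 s4=0 s3=1 clk=1
t0.Δ3 s0=0 s1=1 s2=0 s4=0 s3=1 clk=1
t0.Δ4 s0=0 s1=0 s2=0 s4=0 s3=1 clk=1
t1.Δ0 s0=0 s1=0 s2=0 s4=0 s3=1 clk=1
t1.Δ1 s0=0 s1=0 s2=0 s4=0 s3=1 clk=0
t2.Δ0 s0=0 s1=0 s2=0 s4=0 s3=1 clk=0
t2.Δ1 s0=0 s1=0 s2=0 s4=0 s3=1 clk=1
t2.Δ2 s0=1 s1=0 s2=0 s4=0 s3=1 clk=1
t2.Δ3 s0=1 s1=1 s2=1 s4=0 s3=1 clk=1
t2.Δ4 s0=1 s1=0 s2=1 s4=1 s3=1 clk=1
t2.Δ5 s0=1 s1=0 s2=1 s4=0 s3=0 clk=1
t2.Δ6 s0=1 s1=0 s2=1 s4=0 s3=1 clk=1
t3.Δ0 s0=1 s1=0 s2=1 s4=0 s3=1 clk=1
t3.Δ1 s0=1 s1=0 s2=1 s4=0 s3=1 clk=0
t4.Δ0 s0=1 s1=0 s2=1 s4=0 s3=1 clk=0
t4.Δ1 s0=1 s1=0 s2=1 s4=0 s3=1 clk=1
t4.Δ2 s0=0 s1=0 s2=1 s4=0 s3=1 clk=1
t4.Δ3 s0=0 s1=1 s2=0 s4=0 s3=1 clk=1
t4.Δ4 s0=0 s1=0 s2=0 s4=0 s3=1 clk=1
t5.Δ0 s0=0 s1=0 s2=0 s4=0 s3=1 clk=1
t5.Δ1 s0=0 s1=0 s2=0 s4=0 s3=1 clk=0
t6.Δ0 s0=0 s1=0 s2=0 s4=0 s3=1 clk=0
t6.Δ1 s0=0 s1=0 s2=0 s4=0 s3=1 clk=1
t6.Δ2 s0=1 s1=0 s2=0 s4=0 s3=1 clk=1
t6.Δ3 s0=1 s1=1 s2=1 s4=0 s3=1 clk=1
t6.Δ4 s0=1 s1=0 s2=1 s4=1 s3=1 clk=1
t6.Δ5 s0=1 s1=0 s2=1 s4=0 s3=0 clk=1
t6.Δ6 s0=1 s1=0 s2=1 s4=0 s3=1 clk=1

4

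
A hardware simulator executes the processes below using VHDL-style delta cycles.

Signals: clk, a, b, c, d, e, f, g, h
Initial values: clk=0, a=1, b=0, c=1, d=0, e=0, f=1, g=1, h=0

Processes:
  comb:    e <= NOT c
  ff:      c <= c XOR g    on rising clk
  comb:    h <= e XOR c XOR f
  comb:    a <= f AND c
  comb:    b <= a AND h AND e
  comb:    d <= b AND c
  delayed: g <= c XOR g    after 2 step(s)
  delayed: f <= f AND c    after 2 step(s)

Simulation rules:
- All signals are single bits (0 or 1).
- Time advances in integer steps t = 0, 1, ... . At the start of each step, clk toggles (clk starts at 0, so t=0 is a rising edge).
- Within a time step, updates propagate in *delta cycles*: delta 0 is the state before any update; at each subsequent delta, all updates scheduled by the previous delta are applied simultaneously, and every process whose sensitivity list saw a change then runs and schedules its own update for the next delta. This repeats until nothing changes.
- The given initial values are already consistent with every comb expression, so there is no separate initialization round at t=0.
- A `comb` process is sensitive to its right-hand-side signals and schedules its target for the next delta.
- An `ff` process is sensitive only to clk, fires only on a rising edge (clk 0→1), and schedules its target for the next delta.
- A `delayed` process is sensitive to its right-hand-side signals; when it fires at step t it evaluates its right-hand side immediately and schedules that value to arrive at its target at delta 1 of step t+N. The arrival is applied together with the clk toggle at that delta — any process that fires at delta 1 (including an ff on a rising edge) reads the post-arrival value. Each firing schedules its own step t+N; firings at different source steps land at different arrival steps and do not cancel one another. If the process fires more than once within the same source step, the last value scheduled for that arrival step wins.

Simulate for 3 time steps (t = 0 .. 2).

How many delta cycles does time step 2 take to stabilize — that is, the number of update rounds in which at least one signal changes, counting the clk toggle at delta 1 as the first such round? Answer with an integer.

4

t0.Δ0 h=0 f=1 g=1 c=1 d=0 e=0 clk=0 b=0 a=1
t0.Δ1 h=0 f=1 g=1 c=1 d=0 e=0 clk=1 b=0 a=1
t0.Δ2 h=0 f=1 g=1 c=0 d=0 e=0 clk=1 b=0 a=1
t0.Δ3 h=1 f=1 g=1 c=0 d=0 e=1 clk=1 b=0 a=0
t0.Δ4 h=0 f=1 g=1 c=0 d=0 e=1 clk=1 b=0 a=0
t1.Δ0 h=0 f=1 g=1 c=0 d=0 e=1 clk=1 b=0 a=0
t1.Δ1 h=0 f=1 g=1 c=0 d=0 e=1 clk=0 b=0 a=0
t2.Δ0 h=0 f=1 g=1 c=0 d=0 e=1 clk=0 b=0 a=0
t2.Δ1 h=0 f=0 g=1 c=0 d=0 e=1 clk=1 b=0 a=0
t2.Δ2 h=1 f=0 g=1 c=1 d=0 e=1 clk=1 b=0 a=0
t2.Δ3 h=0 f=0 g=1 c=1 d=0 e=0 clk=1 b=0 a=0
t2.Δ4 h=1 f=0 g=1 c=1 d=0 e=0 clk=1 b=0 a=0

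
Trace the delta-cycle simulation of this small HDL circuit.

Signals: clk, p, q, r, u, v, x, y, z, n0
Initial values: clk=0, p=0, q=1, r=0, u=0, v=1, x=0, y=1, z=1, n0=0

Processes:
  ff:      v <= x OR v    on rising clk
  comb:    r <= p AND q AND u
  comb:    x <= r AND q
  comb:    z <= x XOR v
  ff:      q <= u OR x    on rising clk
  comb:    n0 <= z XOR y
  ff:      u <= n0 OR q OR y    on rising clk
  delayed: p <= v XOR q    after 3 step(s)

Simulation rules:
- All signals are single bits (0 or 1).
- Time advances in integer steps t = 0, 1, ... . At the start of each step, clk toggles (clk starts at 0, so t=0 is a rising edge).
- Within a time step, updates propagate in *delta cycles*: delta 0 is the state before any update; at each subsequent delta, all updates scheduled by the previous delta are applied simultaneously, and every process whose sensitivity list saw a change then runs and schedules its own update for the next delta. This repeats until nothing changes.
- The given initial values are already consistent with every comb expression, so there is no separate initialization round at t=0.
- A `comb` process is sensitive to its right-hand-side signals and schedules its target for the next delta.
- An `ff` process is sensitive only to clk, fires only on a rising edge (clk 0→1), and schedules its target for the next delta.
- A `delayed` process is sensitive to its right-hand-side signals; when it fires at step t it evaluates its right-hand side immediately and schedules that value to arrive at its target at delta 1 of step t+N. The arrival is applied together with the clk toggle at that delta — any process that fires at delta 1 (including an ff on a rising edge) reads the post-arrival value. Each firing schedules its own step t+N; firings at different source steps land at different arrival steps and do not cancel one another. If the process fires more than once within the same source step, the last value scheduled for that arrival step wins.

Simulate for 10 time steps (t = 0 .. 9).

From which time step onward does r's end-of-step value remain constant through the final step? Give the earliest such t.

t=0 Δ0: q=1 r=0 clk=0 n0=0 u=0 y=1 v=1 z=1 p=0 x=0
  Δ1: clk:0→1
  Δ2: q:1→0, u:0→1
  (2Δ to stable)
t=1 Δ0: q=0 r=0 clk=1 n0=0 u=1 y=1 v=1 z=1 p=0 x=0
  Δ1: clk:1→0
  (1Δ to stable)
t=2 Δ0: q=0 r=0 clk=0 n0=0 u=1 y=1 v=1 z=1 p=0 x=0
  Δ1: clk:0→1
  Δ2: q:0→1
  (2Δ to stable)
t=3 Δ0: q=1 r=0 clk=1 n0=0 u=1 y=1 v=1 z=1 p=0 x=0
  Δ1: clk:1→0, p:0→1
  Δ2: r:0→1
  Δ3: x:0→1
  Δ4: z:1→0
  Δ5: n0:0→1
  (5Δ to stable)
t=4 Δ0: q=1 r=1 clk=0 n0=1 u=1 y=1 v=1 z=0 p=1 x=1
  Δ1: clk:0→1
  (1Δ to stable)
t=5 Δ0: q=1 r=1 clk=1 n0=1 u=1 y=1 v=1 z=0 p=1 x=1
  Δ1: clk:1→0, p:1→0
  Δ2: r:1→0
  Δ3: x:1→0
  Δ4: z:0→1
  Δ5: n0:1→0
  (5Δ to stable)
t=6 Δ0: q=1 r=0 clk=0 n0=0 u=1 y=1 v=1 z=1 p=0 x=0
  Δ1: clk:0→1
  (1Δ to stable)
t=7 Δ0: q=1 r=0 clk=1 n0=0 u=1 y=1 v=1 z=1 p=0 x=0
  Δ1: clk:1→0
  (1Δ to stable)
t=8 Δ0: q=1 r=0 clk=0 n0=0 u=1 y=1 v=1 z=1 p=0 x=0
  Δ1: clk:0→1
  (1Δ to stable)
t=9 Δ0: q=1 r=0 clk=1 n0=0 u=1 y=1 v=1 z=1 p=0 x=0
  Δ1: clk:1→0
  (1Δ to stable)

5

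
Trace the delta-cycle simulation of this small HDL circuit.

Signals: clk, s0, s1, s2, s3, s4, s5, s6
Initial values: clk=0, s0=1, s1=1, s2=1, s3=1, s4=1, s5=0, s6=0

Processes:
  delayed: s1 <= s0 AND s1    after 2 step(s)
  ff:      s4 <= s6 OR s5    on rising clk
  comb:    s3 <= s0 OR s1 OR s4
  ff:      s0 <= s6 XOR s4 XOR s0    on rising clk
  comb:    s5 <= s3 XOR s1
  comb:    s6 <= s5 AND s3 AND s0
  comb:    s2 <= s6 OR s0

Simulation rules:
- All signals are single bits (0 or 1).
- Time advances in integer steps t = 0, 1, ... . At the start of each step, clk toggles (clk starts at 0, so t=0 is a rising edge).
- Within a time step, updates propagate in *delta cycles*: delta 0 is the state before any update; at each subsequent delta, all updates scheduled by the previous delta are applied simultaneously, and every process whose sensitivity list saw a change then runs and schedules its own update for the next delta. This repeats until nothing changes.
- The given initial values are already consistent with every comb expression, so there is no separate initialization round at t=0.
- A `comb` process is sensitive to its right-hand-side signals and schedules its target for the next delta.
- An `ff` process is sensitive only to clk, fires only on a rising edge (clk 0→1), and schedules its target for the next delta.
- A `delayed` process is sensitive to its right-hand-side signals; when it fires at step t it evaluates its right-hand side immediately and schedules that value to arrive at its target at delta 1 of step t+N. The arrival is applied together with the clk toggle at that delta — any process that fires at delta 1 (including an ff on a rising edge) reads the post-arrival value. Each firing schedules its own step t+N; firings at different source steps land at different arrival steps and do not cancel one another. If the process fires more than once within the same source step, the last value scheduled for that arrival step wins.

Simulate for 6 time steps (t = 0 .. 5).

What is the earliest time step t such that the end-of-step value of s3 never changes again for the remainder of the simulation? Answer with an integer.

t=0 Δ0: s5=0 clk=0 s4=1 s6=0 s1=1 s3=1 s2=1 s0=1
  Δ1: clk:0→1
  Δ2: s4:1→0, s0:1→0
  Δ3: s2:1→0
  (3Δ to stable)
t=1 Δ0: s5=0 clk=1 s4=0 s6=0 s1=1 s3=1 s2=0 s0=0
  Δ1: clk:1→0
  (1Δ to stable)
t=2 Δ0: s5=0 clk=0 s4=0 s6=0 s1=1 s3=1 s2=0 s0=0
  Δ1: clk:0→1, s1:1→0
  Δ2: s5:0→1, s3:1→0
  Δ3: s5:1→0
  (3Δ to stable)
t=3 Δ0: s5=0 clk=1 s4=0 s6=0 s1=0 s3=0 s2=0 s0=0
  Δ1: clk:1→0
  (1Δ to stable)
t=4 Δ0: s5=0 clk=0 s4=0 s6=0 s1=0 s3=0 s2=0 s0=0
  Δ1: clk:0→1
  (1Δ to stable)
t=5 Δ0: s5=0 clk=1 s4=0 s6=0 s1=0 s3=0 s2=0 s0=0
  Δ1: clk:1→0
  (1Δ to stable)

2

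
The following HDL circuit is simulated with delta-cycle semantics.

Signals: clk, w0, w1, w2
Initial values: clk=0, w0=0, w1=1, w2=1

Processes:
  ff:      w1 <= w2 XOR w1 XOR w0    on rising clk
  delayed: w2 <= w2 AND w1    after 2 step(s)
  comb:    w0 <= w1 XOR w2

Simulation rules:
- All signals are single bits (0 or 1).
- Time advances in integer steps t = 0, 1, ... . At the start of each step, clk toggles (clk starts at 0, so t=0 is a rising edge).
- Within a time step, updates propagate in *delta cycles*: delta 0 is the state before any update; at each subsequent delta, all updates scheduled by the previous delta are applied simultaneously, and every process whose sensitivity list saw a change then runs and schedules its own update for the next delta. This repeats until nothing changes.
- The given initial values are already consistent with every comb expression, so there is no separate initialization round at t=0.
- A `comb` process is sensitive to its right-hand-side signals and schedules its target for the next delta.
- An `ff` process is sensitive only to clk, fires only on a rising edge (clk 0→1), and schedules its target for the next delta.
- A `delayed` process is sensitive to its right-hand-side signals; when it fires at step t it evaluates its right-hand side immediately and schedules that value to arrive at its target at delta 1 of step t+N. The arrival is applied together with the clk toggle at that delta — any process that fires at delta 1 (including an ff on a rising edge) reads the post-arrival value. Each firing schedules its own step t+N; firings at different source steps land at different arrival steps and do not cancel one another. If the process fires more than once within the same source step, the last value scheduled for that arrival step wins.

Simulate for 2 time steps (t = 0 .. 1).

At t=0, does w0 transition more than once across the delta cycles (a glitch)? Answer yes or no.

no

t=0 Δ0: w1=1 w0=0 clk=0 w2=1
  Δ1: clk:0→1
  Δ2: w1:1→0
  Δ3: w0:0→1
  (3Δ to stable)
t=1 Δ0: w1=0 w0=1 clk=1 w2=1
  Δ1: clk:1→0
  (1Δ to stable)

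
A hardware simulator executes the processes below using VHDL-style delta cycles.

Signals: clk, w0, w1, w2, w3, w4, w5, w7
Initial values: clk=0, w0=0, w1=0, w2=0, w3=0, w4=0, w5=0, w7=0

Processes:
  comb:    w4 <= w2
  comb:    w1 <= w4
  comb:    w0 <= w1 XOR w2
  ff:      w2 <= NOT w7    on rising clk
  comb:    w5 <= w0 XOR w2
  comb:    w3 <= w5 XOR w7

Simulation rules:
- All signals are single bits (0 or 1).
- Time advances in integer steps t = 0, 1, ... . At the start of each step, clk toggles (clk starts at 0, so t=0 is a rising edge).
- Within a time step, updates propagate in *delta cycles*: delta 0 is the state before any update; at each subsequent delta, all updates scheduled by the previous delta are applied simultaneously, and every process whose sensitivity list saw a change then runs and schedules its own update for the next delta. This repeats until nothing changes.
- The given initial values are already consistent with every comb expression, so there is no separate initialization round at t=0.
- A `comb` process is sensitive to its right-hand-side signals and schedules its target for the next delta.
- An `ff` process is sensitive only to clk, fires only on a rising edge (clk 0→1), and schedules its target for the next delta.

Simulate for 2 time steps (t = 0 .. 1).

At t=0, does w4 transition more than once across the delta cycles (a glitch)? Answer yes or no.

no

[bits: w7,w4,w5,w1,w3,w2,w0,clk]
t=0: Δ0=00000000 Δ1=00000001 Δ2=00000101 Δ3=01100111 Δ4=01011111 Δ5=01010101 Δ6=01110101 Δ7=01111101 | 7Δ
t=1: Δ0=01111101 Δ1=01111100 | 1Δ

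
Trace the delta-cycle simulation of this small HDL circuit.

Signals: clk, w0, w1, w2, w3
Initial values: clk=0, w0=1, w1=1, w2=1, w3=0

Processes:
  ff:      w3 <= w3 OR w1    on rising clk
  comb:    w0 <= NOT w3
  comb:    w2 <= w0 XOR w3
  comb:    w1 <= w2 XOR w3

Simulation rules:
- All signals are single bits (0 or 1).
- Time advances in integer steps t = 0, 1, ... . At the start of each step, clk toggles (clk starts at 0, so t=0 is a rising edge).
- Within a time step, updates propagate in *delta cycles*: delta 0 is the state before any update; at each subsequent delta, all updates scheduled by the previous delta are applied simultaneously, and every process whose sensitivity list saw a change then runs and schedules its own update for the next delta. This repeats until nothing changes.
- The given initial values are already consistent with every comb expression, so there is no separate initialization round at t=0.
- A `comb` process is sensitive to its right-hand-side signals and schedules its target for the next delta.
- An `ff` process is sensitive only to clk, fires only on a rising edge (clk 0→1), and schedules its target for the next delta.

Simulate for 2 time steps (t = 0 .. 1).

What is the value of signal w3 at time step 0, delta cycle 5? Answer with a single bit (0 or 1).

[bits: w1,w3,w0,clk,w2]
t=0: Δ0=10101 Δ1=10111 Δ2=11111 Δ3=01010 Δ4=11011 Δ5=01011 | 5Δ
t=1: Δ0=01011 Δ1=01001 | 1Δ

1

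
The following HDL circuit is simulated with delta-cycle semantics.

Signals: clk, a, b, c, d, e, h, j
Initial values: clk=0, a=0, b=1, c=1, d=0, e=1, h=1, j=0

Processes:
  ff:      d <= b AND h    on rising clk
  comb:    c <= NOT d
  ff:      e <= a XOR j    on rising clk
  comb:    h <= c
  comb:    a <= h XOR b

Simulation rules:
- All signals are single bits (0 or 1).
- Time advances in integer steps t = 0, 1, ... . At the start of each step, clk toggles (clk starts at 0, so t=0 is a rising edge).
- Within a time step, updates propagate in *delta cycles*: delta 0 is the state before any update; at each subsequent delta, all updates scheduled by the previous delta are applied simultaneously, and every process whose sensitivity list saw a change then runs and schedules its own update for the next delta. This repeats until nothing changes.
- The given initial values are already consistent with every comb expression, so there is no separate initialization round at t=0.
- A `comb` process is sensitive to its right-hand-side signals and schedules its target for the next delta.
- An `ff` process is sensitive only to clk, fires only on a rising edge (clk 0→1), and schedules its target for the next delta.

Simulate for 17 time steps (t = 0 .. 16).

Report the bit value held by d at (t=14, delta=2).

t0.Δ0 clk=0 j=0 b=1 c=1 e=1 h=1 d=0 a=0
t0.Δ1 clk=1 j=0 b=1 c=1 e=1 h=1 d=0 a=0
t0.Δ2 clk=1 j=0 b=1 c=1 e=0 h=1 d=1 a=0
t0.Δ3 clk=1 j=0 b=1 c=0 e=0 h=1 d=1 a=0
t0.Δ4 clk=1 j=0 b=1 c=0 e=0 h=0 d=1 a=0
t0.Δ5 clk=1 j=0 b=1 c=0 e=0 h=0 d=1 a=1
t1.Δ0 clk=1 j=0 b=1 c=0 e=0 h=0 d=1 a=1
t1.Δ1 clk=0 j=0 b=1 c=0 e=0 h=0 d=1 a=1
t2.Δ0 clk=0 j=0 b=1 c=0 e=0 h=0 d=1 a=1
t2.Δ1 clk=1 j=0 b=1 c=0 e=0 h=0 d=1 a=1
t2.Δ2 clk=1 j=0 b=1 c=0 e=1 h=0 d=0 a=1
t2.Δ3 clk=1 j=0 b=1 c=1 e=1 h=0 d=0 a=1
t2.Δ4 clk=1 j=0 b=1 c=1 e=1 h=1 d=0 a=1
t2.Δ5 clk=1 j=0 b=1 c=1 e=1 h=1 d=0 a=0
t3.Δ0 clk=1 j=0 b=1 c=1 e=1 h=1 d=0 a=0
t3.Δ1 clk=0 j=0 b=1 c=1 e=1 h=1 d=0 a=0
t4.Δ0 clk=0 j=0 b=1 c=1 e=1 h=1 d=0 a=0
t4.Δ1 clk=1 j=0 b=1 c=1 e=1 h=1 d=0 a=0
t4.Δ2 clk=1 j=0 b=1 c=1 e=0 h=1 d=1 a=0
t4.Δ3 clk=1 j=0 b=1 c=0 e=0 h=1 d=1 a=0
t4.Δ4 clk=1 j=0 b=1 c=0 e=0 h=0 d=1 a=0
t4.Δ5 clk=1 j=0 b=1 c=0 e=0 h=0 d=1 a=1
t5.Δ0 clk=1 j=0 b=1 c=0 e=0 h=0 d=1 a=1
t5.Δ1 clk=0 j=0 b=1 c=0 e=0 h=0 d=1 a=1
t6.Δ0 clk=0 j=0 b=1 c=0 e=0 h=0 d=1 a=1
t6.Δ1 clk=1 j=0 b=1 c=0 e=0 h=0 d=1 a=1
t6.Δ2 clk=1 j=0 b=1 c=0 e=1 h=0 d=0 a=1
t6.Δ3 clk=1 j=0 b=1 c=1 e=1 h=0 d=0 a=1
t6.Δ4 clk=1 j=0 b=1 c=1 e=1 h=1 d=0 a=1
t6.Δ5 clk=1 j=0 b=1 c=1 e=1 h=1 d=0 a=0
t7.Δ0 clk=1 j=0 b=1 c=1 e=1 h=1 d=0 a=0
t7.Δ1 clk=0 j=0 b=1 c=1 e=1 h=1 d=0 a=0
t8.Δ0 clk=0 j=0 b=1 c=1 e=1 h=1 d=0 a=0
t8.Δ1 clk=1 j=0 b=1 c=1 e=1 h=1 d=0 a=0
t8.Δ2 clk=1 j=0 b=1 c=1 e=0 h=1 d=1 a=0
t8.Δ3 clk=1 j=0 b=1 c=0 e=0 h=1 d=1 a=0
t8.Δ4 clk=1 j=0 b=1 c=0 e=0 h=0 d=1 a=0
t8.Δ5 clk=1 j=0 b=1 c=0 e=0 h=0 d=1 a=1
t9.Δ0 clk=1 j=0 b=1 c=0 e=0 h=0 d=1 a=1
t9.Δ1 clk=0 j=0 b=1 c=0 e=0 h=0 d=1 a=1
t10.Δ0 clk=0 j=0 b=1 c=0 e=0 h=0 d=1 a=1
t10.Δ1 clk=1 j=0 b=1 c=0 e=0 h=0 d=1 a=1
t10.Δ2 clk=1 j=0 b=1 c=0 e=1 h=0 d=0 a=1
t10.Δ3 clk=1 j=0 b=1 c=1 e=1 h=0 d=0 a=1
t10.Δ4 clk=1 j=0 b=1 c=1 e=1 h=1 d=0 a=1
t10.Δ5 clk=1 j=0 b=1 c=1 e=1 h=1 d=0 a=0
t11.Δ0 clk=1 j=0 b=1 c=1 e=1 h=1 d=0 a=0
t11.Δ1 clk=0 j=0 b=1 c=1 e=1 h=1 d=0 a=0
t12.Δ0 clk=0 j=0 b=1 c=1 e=1 h=1 d=0 a=0
t12.Δ1 clk=1 j=0 b=1 c=1 e=1 h=1 d=0 a=0
t12.Δ2 clk=1 j=0 b=1 c=1 e=0 h=1 d=1 a=0
t12.Δ3 clk=1 j=0 b=1 c=0 e=0 h=1 d=1 a=0
t12.Δ4 clk=1 j=0 b=1 c=0 e=0 h=0 d=1 a=0
t12.Δ5 clk=1 j=0 b=1 c=0 e=0 h=0 d=1 a=1
t13.Δ0 clk=1 j=0 b=1 c=0 e=0 h=0 d=1 a=1
t13.Δ1 clk=0 j=0 b=1 c=0 e=0 h=0 d=1 a=1
t14.Δ0 clk=0 j=0 b=1 c=0 e=0 h=0 d=1 a=1
t14.Δ1 clk=1 j=0 b=1 c=0 e=0 h=0 d=1 a=1
t14.Δ2 clk=1 j=0 b=1 c=0 e=1 h=0 d=0 a=1
t14.Δ3 clk=1 j=0 b=1 c=1 e=1 h=0 d=0 a=1
t14.Δ4 clk=1 j=0 b=1 c=1 e=1 h=1 d=0 a=1
t14.Δ5 clk=1 j=0 b=1 c=1 e=1 h=1 d=0 a=0
t15.Δ0 clk=1 j=0 b=1 c=1 e=1 h=1 d=0 a=0
t15.Δ1 clk=0 j=0 b=1 c=1 e=1 h=1 d=0 a=0
t16.Δ0 clk=0 j=0 b=1 c=1 e=1 h=1 d=0 a=0
t16.Δ1 clk=1 j=0 b=1 c=1 e=1 h=1 d=0 a=0
t16.Δ2 clk=1 j=0 b=1 c=1 e=0 h=1 d=1 a=0
t16.Δ3 clk=1 j=0 b=1 c=0 e=0 h=1 d=1 a=0
t16.Δ4 clk=1 j=0 b=1 c=0 e=0 h=0 d=1 a=0
t16.Δ5 clk=1 j=0 b=1 c=0 e=0 h=0 d=1 a=1

0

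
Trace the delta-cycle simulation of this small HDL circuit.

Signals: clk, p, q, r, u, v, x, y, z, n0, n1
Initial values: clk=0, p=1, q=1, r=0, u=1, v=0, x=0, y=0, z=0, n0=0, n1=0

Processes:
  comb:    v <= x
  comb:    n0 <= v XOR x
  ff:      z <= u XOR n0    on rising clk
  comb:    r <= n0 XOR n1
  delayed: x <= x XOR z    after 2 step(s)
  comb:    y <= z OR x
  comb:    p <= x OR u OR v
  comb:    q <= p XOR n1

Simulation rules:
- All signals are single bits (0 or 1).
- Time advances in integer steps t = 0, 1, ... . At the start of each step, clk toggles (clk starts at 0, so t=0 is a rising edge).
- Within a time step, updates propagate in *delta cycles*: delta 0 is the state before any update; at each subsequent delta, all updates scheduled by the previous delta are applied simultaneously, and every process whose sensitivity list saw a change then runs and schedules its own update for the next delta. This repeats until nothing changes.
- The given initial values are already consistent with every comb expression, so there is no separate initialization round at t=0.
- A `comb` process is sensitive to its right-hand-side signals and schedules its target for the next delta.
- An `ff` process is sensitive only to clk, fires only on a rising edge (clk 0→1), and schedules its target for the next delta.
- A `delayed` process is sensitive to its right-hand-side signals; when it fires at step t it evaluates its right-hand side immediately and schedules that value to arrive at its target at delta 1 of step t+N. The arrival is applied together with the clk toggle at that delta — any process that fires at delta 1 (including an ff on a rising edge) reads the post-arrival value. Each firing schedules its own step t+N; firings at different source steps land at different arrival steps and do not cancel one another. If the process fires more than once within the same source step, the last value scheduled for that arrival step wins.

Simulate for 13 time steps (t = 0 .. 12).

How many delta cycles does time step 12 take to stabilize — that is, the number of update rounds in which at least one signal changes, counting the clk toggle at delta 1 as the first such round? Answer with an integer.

4

t0.Δ0 y=0 z=0 n0=0 v=0 q=1 p=1 r=0 n1=0 clk=0 u=1 x=0
t0.Δ1 y=0 z=0 n0=0 v=0 q=1 p=1 r=0 n1=0 clk=1 u=1 x=0
t0.Δ2 y=0 z=1 n0=0 v=0 q=1 p=1 r=0 n1=0 clk=1 u=1 x=0
t0.Δ3 y=1 z=1 n0=0 v=0 q=1 p=1 r=0 n1=0 clk=1 u=1 x=0
t1.Δ0 y=1 z=1 n0=0 v=0 q=1 p=1 r=0 n1=0 clk=1 u=1 x=0
t1.Δ1 y=1 z=1 n0=0 v=0 q=1 p=1 r=0 n1=0 clk=0 u=1 x=0
t2.Δ0 y=1 z=1 n0=0 v=0 q=1 p=1 r=0 n1=0 clk=0 u=1 x=0
t2.Δ1 y=1 z=1 n0=0 v=0 q=1 p=1 r=0 n1=0 clk=1 u=1 x=1
t2.Δ2 y=1 z=1 n0=1 v=1 q=1 p=1 r=0 n1=0 clk=1 u=1 x=1
t2.Δ3 y=1 z=1 n0=0 v=1 q=1 p=1 r=1 n1=0 clk=1 u=1 x=1
t2.Δ4 y=1 z=1 n0=0 v=1 q=1 p=1 r=0 n1=0 clk=1 u=1 x=1
t3.Δ0 y=1 z=1 n0=0 v=1 q=1 p=1 r=0 n1=0 clk=1 u=1 x=1
t3.Δ1 y=1 z=1 n0=0 v=1 q=1 p=1 r=0 n1=0 clk=0 u=1 x=1
t4.Δ0 y=1 z=1 n0=0 v=1 q=1 p=1 r=0 n1=0 clk=0 u=1 x=1
t4.Δ1 y=1 z=1 n0=0 v=1 q=1 p=1 r=0 n1=0 clk=1 u=1 x=0
t4.Δ2 y=1 z=1 n0=1 v=0 q=1 p=1 r=0 n1=0 clk=1 u=1 x=0
t4.Δ3 y=1 z=1 n0=0 v=0 q=1 p=1 r=1 n1=0 clk=1 u=1 x=0
t4.Δ4 y=1 z=1 n0=0 v=0 q=1 p=1 r=0 n1=0 clk=1 u=1 x=0
t5.Δ0 y=1 z=1 n0=0 v=0 q=1 p=1 r=0 n1=0 clk=1 u=1 x=0
t5.Δ1 y=1 z=1 n0=0 v=0 q=1 p=1 r=0 n1=0 clk=0 u=1 x=0
t6.Δ0 y=1 z=1 n0=0 v=0 q=1 p=1 r=0 n1=0 clk=0 u=1 x=0
t6.Δ1 y=1 z=1 n0=0 v=0 q=1 p=1 r=0 n1=0 clk=1 u=1 x=1
t6.Δ2 y=1 z=1 n0=1 v=1 q=1 p=1 r=0 n1=0 clk=1 u=1 x=1
t6.Δ3 y=1 z=1 n0=0 v=1 q=1 p=1 r=1 n1=0 clk=1 u=1 x=1
t6.Δ4 y=1 z=1 n0=0 v=1 q=1 p=1 r=0 n1=0 clk=1 u=1 x=1
t7.Δ0 y=1 z=1 n0=0 v=1 q=1 p=1 r=0 n1=0 clk=1 u=1 x=1
t7.Δ1 y=1 z=1 n0=0 v=1 q=1 p=1 r=0 n1=0 clk=0 u=1 x=1
t8.Δ0 y=1 z=1 n0=0 v=1 q=1 p=1 r=0 n1=0 clk=0 u=1 x=1
t8.Δ1 y=1 z=1 n0=0 v=1 q=1 p=1 r=0 n1=0 clk=1 u=1 x=0
t8.Δ2 y=1 z=1 n0=1 v=0 q=1 p=1 r=0 n1=0 clk=1 u=1 x=0
t8.Δ3 y=1 z=1 n0=0 v=0 q=1 p=1 r=1 n1=0 clk=1 u=1 x=0
t8.Δ4 y=1 z=1 n0=0 v=0 q=1 p=1 r=0 n1=0 clk=1 u=1 x=0
t9.Δ0 y=1 z=1 n0=0 v=0 q=1 p=1 r=0 n1=0 clk=1 u=1 x=0
t9.Δ1 y=1 z=1 n0=0 v=0 q=1 p=1 r=0 n1=0 clk=0 u=1 x=0
t10.Δ0 y=1 z=1 n0=0 v=0 q=1 p=1 r=0 n1=0 clk=0 u=1 x=0
t10.Δ1 y=1 z=1 n0=0 v=0 q=1 p=1 r=0 n1=0 clk=1 u=1 x=1
t10.Δ2 y=1 z=1 n0=1 v=1 q=1 p=1 r=0 n1=0 clk=1 u=1 x=1
t10.Δ3 y=1 z=1 n0=0 v=1 q=1 p=1 r=1 n1=0 clk=1 u=1 x=1
t10.Δ4 y=1 z=1 n0=0 v=1 q=1 p=1 r=0 n1=0 clk=1 u=1 x=1
t11.Δ0 y=1 z=1 n0=0 v=1 q=1 p=1 r=0 n1=0 clk=1 u=1 x=1
t11.Δ1 y=1 z=1 n0=0 v=1 q=1 p=1 r=0 n1=0 clk=0 u=1 x=1
t12.Δ0 y=1 z=1 n0=0 v=1 q=1 p=1 r=0 n1=0 clk=0 u=1 x=1
t12.Δ1 y=1 z=1 n0=0 v=1 q=1 p=1 r=0 n1=0 clk=1 u=1 x=0
t12.Δ2 y=1 z=1 n0=1 v=0 q=1 p=1 r=0 n1=0 clk=1 u=1 x=0
t12.Δ3 y=1 z=1 n0=0 v=0 q=1 p=1 r=1 n1=0 clk=1 u=1 x=0
t12.Δ4 y=1 z=1 n0=0 v=0 q=1 p=1 r=0 n1=0 clk=1 u=1 x=0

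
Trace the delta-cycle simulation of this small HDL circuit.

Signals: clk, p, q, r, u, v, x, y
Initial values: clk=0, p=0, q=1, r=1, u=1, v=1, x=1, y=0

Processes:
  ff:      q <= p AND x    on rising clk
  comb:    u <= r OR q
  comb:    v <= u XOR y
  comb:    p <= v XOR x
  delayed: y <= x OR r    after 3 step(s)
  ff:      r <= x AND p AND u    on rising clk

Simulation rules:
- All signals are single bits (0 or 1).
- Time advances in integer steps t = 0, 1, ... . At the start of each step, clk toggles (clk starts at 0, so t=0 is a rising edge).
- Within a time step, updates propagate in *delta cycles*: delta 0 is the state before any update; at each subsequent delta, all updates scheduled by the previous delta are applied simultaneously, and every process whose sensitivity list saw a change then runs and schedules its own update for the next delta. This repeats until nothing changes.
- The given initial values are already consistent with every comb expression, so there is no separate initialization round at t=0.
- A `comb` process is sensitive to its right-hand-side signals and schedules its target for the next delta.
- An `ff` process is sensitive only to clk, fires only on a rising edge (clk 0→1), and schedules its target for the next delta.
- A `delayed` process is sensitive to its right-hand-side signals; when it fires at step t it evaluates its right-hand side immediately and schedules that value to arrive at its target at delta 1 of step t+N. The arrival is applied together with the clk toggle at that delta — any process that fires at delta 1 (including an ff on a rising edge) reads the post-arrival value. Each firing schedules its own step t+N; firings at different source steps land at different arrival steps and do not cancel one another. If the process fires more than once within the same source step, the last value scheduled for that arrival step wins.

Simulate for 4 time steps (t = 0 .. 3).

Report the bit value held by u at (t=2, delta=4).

[bits: x,r,p,v,q,clk,y,u]
t=0: Δ0=11011001 Δ1=11011101 Δ2=10010101 Δ3=10010100 Δ4=10000100 Δ5=10100100 | 5Δ
t=1: Δ0=10100100 Δ1=10100000 | 1Δ
t=2: Δ0=10100000 Δ1=10100100 Δ2=10101100 Δ3=10101101 Δ4=10111101 Δ5=10011101 | 5Δ
t=3: Δ0=10011101 Δ1=10011011 Δ2=10001011 Δ3=10101011 | 3Δ

1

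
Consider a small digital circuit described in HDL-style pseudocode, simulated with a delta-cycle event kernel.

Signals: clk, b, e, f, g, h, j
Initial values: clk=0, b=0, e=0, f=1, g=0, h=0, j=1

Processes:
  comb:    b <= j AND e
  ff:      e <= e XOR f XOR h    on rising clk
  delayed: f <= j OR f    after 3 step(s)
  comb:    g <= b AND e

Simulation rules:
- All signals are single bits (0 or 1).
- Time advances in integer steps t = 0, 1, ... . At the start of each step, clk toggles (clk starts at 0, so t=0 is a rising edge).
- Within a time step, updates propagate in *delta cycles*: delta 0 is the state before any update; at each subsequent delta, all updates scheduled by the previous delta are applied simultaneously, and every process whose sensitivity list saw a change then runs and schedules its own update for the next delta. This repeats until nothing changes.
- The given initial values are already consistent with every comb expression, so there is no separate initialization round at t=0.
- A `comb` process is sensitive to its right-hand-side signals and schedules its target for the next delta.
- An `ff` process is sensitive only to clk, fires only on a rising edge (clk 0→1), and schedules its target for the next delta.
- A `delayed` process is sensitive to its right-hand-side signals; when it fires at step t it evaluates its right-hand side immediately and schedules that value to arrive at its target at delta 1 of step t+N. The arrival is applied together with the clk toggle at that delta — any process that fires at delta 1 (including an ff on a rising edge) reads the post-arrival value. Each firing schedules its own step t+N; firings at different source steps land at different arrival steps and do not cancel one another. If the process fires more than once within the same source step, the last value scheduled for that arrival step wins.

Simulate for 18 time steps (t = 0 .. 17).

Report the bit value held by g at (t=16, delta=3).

t0.Δ0 j=1 g=0 b=0 clk=0 h=0 e=0 f=1
t0.Δ1 j=1 g=0 b=0 clk=1 h=0 e=0 f=1
t0.Δ2 j=1 g=0 b=0 clk=1 h=0 e=1 f=1
t0.Δ3 j=1 g=0 b=1 clk=1 h=0 e=1 f=1
t0.Δ4 j=1 g=1 b=1 clk=1 h=0 e=1 f=1
t1.Δ0 j=1 g=1 b=1 clk=1 h=0 e=1 f=1
t1.Δ1 j=1 g=1 b=1 clk=0 h=0 e=1 f=1
t2.Δ0 j=1 g=1 b=1 clk=0 h=0 e=1 f=1
t2.Δ1 j=1 g=1 b=1 clk=1 h=0 e=1 f=1
t2.Δ2 j=1 g=1 b=1 clk=1 h=0 e=0 f=1
t2.Δ3 j=1 g=0 b=0 clk=1 h=0 e=0 f=1
t3.Δ0 j=1 g=0 b=0 clk=1 h=0 e=0 f=1
t3.Δ1 j=1 g=0 b=0 clk=0 h=0 e=0 f=1
t4.Δ0 j=1 g=0 b=0 clk=0 h=0 e=0 f=1
t4.Δ1 j=1 g=0 b=0 clk=1 h=0 e=0 f=1
t4.Δ2 j=1 g=0 b=0 clk=1 h=0 e=1 f=1
t4.Δ3 j=1 g=0 b=1 clk=1 h=0 e=1 f=1
t4.Δ4 j=1 g=1 b=1 clk=1 h=0 e=1 f=1
t5.Δ0 j=1 g=1 b=1 clk=1 h=0 e=1 f=1
t5.Δ1 j=1 g=1 b=1 clk=0 h=0 e=1 f=1
t6.Δ0 j=1 g=1 b=1 clk=0 h=0 e=1 f=1
t6.Δ1 j=1 g=1 b=1 clk=1 h=0 e=1 f=1
t6.Δ2 j=1 g=1 b=1 clk=1 h=0 e=0 f=1
t6.Δ3 j=1 g=0 b=0 clk=1 h=0 e=0 f=1
t7.Δ0 j=1 g=0 b=0 clk=1 h=0 e=0 f=1
t7.Δ1 j=1 g=0 b=0 clk=0 h=0 e=0 f=1
t8.Δ0 j=1 g=0 b=0 clk=0 h=0 e=0 f=1
t8.Δ1 j=1 g=0 b=0 clk=1 h=0 e=0 f=1
t8.Δ2 j=1 g=0 b=0 clk=1 h=0 e=1 f=1
t8.Δ3 j=1 g=0 b=1 clk=1 h=0 e=1 f=1
t8.Δ4 j=1 g=1 b=1 clk=1 h=0 e=1 f=1
t9.Δ0 j=1 g=1 b=1 clk=1 h=0 e=1 f=1
t9.Δ1 j=1 g=1 b=1 clk=0 h=0 e=1 f=1
t10.Δ0 j=1 g=1 b=1 clk=0 h=0 e=1 f=1
t10.Δ1 j=1 g=1 b=1 clk=1 h=0 e=1 f=1
t10.Δ2 j=1 g=1 b=1 clk=1 h=0 e=0 f=1
t10.Δ3 j=1 g=0 b=0 clk=1 h=0 e=0 f=1
t11.Δ0 j=1 g=0 b=0 clk=1 h=0 e=0 f=1
t11.Δ1 j=1 g=0 b=0 clk=0 h=0 e=0 f=1
t12.Δ0 j=1 g=0 b=0 clk=0 h=0 e=0 f=1
t12.Δ1 j=1 g=0 b=0 clk=1 h=0 e=0 f=1
t12.Δ2 j=1 g=0 b=0 clk=1 h=0 e=1 f=1
t12.Δ3 j=1 g=0 b=1 clk=1 h=0 e=1 f=1
t12.Δ4 j=1 g=1 b=1 clk=1 h=0 e=1 f=1
t13.Δ0 j=1 g=1 b=1 clk=1 h=0 e=1 f=1
t13.Δ1 j=1 g=1 b=1 clk=0 h=0 e=1 f=1
t14.Δ0 j=1 g=1 b=1 clk=0 h=0 e=1 f=1
t14.Δ1 j=1 g=1 b=1 clk=1 h=0 e=1 f=1
t14.Δ2 j=1 g=1 b=1 clk=1 h=0 e=0 f=1
t14.Δ3 j=1 g=0 b=0 clk=1 h=0 e=0 f=1
t15.Δ0 j=1 g=0 b=0 clk=1 h=0 e=0 f=1
t15.Δ1 j=1 g=0 b=0 clk=0 h=0 e=0 f=1
t16.Δ0 j=1 g=0 b=0 clk=0 h=0 e=0 f=1
t16.Δ1 j=1 g=0 b=0 clk=1 h=0 e=0 f=1
t16.Δ2 j=1 g=0 b=0 clk=1 h=0 e=1 f=1
t16.Δ3 j=1 g=0 b=1 clk=1 h=0 e=1 f=1
t16.Δ4 j=1 g=1 b=1 clk=1 h=0 e=1 f=1
t17.Δ0 j=1 g=1 b=1 clk=1 h=0 e=1 f=1
t17.Δ1 j=1 g=1 b=1 clk=0 h=0 e=1 f=1

0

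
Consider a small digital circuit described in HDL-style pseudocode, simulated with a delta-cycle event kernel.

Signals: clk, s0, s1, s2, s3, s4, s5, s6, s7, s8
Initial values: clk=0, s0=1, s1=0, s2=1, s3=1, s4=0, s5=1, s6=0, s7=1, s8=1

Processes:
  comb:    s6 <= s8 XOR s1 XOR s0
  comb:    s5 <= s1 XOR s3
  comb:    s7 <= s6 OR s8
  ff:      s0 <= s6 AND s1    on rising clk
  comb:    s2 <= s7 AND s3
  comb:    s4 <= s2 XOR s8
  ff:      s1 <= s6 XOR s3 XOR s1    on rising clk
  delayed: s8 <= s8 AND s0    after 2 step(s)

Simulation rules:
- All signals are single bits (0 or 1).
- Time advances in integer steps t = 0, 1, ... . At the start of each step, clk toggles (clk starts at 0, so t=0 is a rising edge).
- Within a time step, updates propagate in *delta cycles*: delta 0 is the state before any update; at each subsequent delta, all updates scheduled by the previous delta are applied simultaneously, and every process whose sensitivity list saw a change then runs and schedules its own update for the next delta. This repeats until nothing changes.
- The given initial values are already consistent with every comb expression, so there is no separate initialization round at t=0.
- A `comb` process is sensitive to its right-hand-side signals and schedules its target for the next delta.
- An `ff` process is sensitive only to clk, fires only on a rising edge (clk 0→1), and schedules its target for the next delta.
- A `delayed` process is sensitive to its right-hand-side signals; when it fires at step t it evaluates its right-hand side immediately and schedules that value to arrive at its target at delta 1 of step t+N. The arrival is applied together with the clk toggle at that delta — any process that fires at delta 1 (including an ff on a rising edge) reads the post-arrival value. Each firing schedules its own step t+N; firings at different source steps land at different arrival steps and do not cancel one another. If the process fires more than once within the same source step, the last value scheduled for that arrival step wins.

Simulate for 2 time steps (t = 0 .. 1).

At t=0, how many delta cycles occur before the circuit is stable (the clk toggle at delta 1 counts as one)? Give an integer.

[bits: s7,s4,s5,s1,s8,s3,s0,s6,clk,s2]
t=0: Δ0=1010111001 Δ1=1010111011 Δ2=1011110011 Δ3=1001110011 | 3Δ
t=1: Δ0=1001110011 Δ1=1001110001 | 1Δ

3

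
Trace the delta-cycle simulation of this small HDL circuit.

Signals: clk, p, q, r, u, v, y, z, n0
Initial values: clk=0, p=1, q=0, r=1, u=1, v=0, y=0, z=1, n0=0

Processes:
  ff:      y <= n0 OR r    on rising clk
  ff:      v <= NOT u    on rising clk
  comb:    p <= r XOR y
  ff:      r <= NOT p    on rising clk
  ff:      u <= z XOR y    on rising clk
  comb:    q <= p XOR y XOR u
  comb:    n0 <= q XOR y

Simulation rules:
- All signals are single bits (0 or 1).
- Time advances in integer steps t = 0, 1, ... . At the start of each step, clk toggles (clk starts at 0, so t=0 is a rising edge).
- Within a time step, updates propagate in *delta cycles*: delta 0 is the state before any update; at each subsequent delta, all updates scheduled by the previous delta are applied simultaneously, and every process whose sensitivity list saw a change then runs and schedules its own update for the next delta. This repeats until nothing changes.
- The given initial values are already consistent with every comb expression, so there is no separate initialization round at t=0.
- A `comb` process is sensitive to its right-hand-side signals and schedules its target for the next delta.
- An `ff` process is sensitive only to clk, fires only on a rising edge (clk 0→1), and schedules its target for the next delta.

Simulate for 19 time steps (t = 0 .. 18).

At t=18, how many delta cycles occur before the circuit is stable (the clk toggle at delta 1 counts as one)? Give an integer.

t0.Δ0 z=1 u=1 q=0 p=1 v=0 n0=0 y=0 clk=0 r=1
t0.Δ1 z=1 u=1 q=0 p=1 v=0 n0=0 y=0 clk=1 r=1
t0.Δ2 z=1 u=1 q=0 p=1 v=0 n0=0 y=1 clk=1 r=0
t0.Δ3 z=1 u=1 q=1 p=1 v=0 n0=1 y=1 clk=1 r=0
t0.Δ4 z=1 u=1 q=1 p=1 v=0 n0=0 y=1 clk=1 r=0
t1.Δ0 z=1 u=1 q=1 p=1 v=0 n0=0 y=1 clk=1 r=0
t1.Δ1 z=1 u=1 q=1 p=1 v=0 n0=0 y=1 clk=0 r=0
t2.Δ0 z=1 u=1 q=1 p=1 v=0 n0=0 y=1 clk=0 r=0
t2.Δ1 z=1 u=1 q=1 p=1 v=0 n0=0 y=1 clk=1 r=0
t2.Δ2 z=1 u=0 q=1 p=1 v=0 n0=0 y=0 clk=1 r=0
t2.Δ3 z=1 u=0 q=1 p=0 v=0 n0=1 y=0 clk=1 r=0
t2.Δ4 z=1 u=0 q=0 p=0 v=0 n0=1 y=0 clk=1 r=0
t2.Δ5 z=1 u=0 q=0 p=0 v=0 n0=0 y=0 clk=1 r=0
t3.Δ0 z=1 u=0 q=0 p=0 v=0 n0=0 y=0 clk=1 r=0
t3.Δ1 z=1 u=0 q=0 p=0 v=0 n0=0 y=0 clk=0 r=0
t4.Δ0 z=1 u=0 q=0 p=0 v=0 n0=0 y=0 clk=0 r=0
t4.Δ1 z=1 u=0 q=0 p=0 v=0 n0=0 y=0 clk=1 r=0
t4.Δ2 z=1 u=1 q=0 p=0 v=1 n0=0 y=0 clk=1 r=1
t4.Δ3 z=1 u=1 q=1 p=1 v=1 n0=0 y=0 clk=1 r=1
t4.Δ4 z=1 u=1 q=0 p=1 v=1 n0=1 y=0 clk=1 r=1
t4.Δ5 z=1 u=1 q=0 p=1 v=1 n0=0 y=0 clk=1 r=1
t5.Δ0 z=1 u=1 q=0 p=1 v=1 n0=0 y=0 clk=1 r=1
t5.Δ1 z=1 u=1 q=0 p=1 v=1 n0=0 y=0 clk=0 r=1
t6.Δ0 z=1 u=1 q=0 p=1 v=1 n0=0 y=0 clk=0 r=1
t6.Δ1 z=1 u=1 q=0 p=1 v=1 n0=0 y=0 clk=1 r=1
t6.Δ2 z=1 u=1 q=0 p=1 v=0 n0=0 y=1 clk=1 r=0
t6.Δ3 z=1 u=1 q=1 p=1 v=0 n0=1 y=1 clk=1 r=0
t6.Δ4 z=1 u=1 q=1 p=1 v=0 n0=0 y=1 clk=1 r=0
t7.Δ0 z=1 u=1 q=1 p=1 v=0 n0=0 y=1 clk=1 r=0
t7.Δ1 z=1 u=1 q=1 p=1 v=0 n0=0 y=1 clk=0 r=0
t8.Δ0 z=1 u=1 q=1 p=1 v=0 n0=0 y=1 clk=0 r=0
t8.Δ1 z=1 u=1 q=1 p=1 v=0 n0=0 y=1 clk=1 r=0
t8.Δ2 z=1 u=0 q=1 p=1 v=0 n0=0 y=0 clk=1 r=0
t8.Δ3 z=1 u=0 q=1 p=0 v=0 n0=1 y=0 clk=1 r=0
t8.Δ4 z=1 u=0 q=0 p=0 v=0 n0=1 y=0 clk=1 r=0
t8.Δ5 z=1 u=0 q=0 p=0 v=0 n0=0 y=0 clk=1 r=0
t9.Δ0 z=1 u=0 q=0 p=0 v=0 n0=0 y=0 clk=1 r=0
t9.Δ1 z=1 u=0 q=0 p=0 v=0 n0=0 y=0 clk=0 r=0
t10.Δ0 z=1 u=0 q=0 p=0 v=0 n0=0 y=0 clk=0 r=0
t10.Δ1 z=1 u=0 q=0 p=0 v=0 n0=0 y=0 clk=1 r=0
t10.Δ2 z=1 u=1 q=0 p=0 v=1 n0=0 y=0 clk=1 r=1
t10.Δ3 z=1 u=1 q=1 p=1 v=1 n0=0 y=0 clk=1 r=1
t10.Δ4 z=1 u=1 q=0 p=1 v=1 n0=1 y=0 clk=1 r=1
t10.Δ5 z=1 u=1 q=0 p=1 v=1 n0=0 y=0 clk=1 r=1
t11.Δ0 z=1 u=1 q=0 p=1 v=1 n0=0 y=0 clk=1 r=1
t11.Δ1 z=1 u=1 q=0 p=1 v=1 n0=0 y=0 clk=0 r=1
t12.Δ0 z=1 u=1 q=0 p=1 v=1 n0=0 y=0 clk=0 r=1
t12.Δ1 z=1 u=1 q=0 p=1 v=1 n0=0 y=0 clk=1 r=1
t12.Δ2 z=1 u=1 q=0 p=1 v=0 n0=0 y=1 clk=1 r=0
t12.Δ3 z=1 u=1 q=1 p=1 v=0 n0=1 y=1 clk=1 r=0
t12.Δ4 z=1 u=1 q=1 p=1 v=0 n0=0 y=1 clk=1 r=0
t13.Δ0 z=1 u=1 q=1 p=1 v=0 n0=0 y=1 clk=1 r=0
t13.Δ1 z=1 u=1 q=1 p=1 v=0 n0=0 y=1 clk=0 r=0
t14.Δ0 z=1 u=1 q=1 p=1 v=0 n0=0 y=1 clk=0 r=0
t14.Δ1 z=1 u=1 q=1 p=1 v=0 n0=0 y=1 clk=1 r=0
t14.Δ2 z=1 u=0 q=1 p=1 v=0 n0=0 y=0 clk=1 r=0
t14.Δ3 z=1 u=0 q=1 p=0 v=0 n0=1 y=0 clk=1 r=0
t14.Δ4 z=1 u=0 q=0 p=0 v=0 n0=1 y=0 clk=1 r=0
t14.Δ5 z=1 u=0 q=0 p=0 v=0 n0=0 y=0 clk=1 r=0
t15.Δ0 z=1 u=0 q=0 p=0 v=0 n0=0 y=0 clk=1 r=0
t15.Δ1 z=1 u=0 q=0 p=0 v=0 n0=0 y=0 clk=0 r=0
t16.Δ0 z=1 u=0 q=0 p=0 v=0 n0=0 y=0 clk=0 r=0
t16.Δ1 z=1 u=0 q=0 p=0 v=0 n0=0 y=0 clk=1 r=0
t16.Δ2 z=1 u=1 q=0 p=0 v=1 n0=0 y=0 clk=1 r=1
t16.Δ3 z=1 u=1 q=1 p=1 v=1 n0=0 y=0 clk=1 r=1
t16.Δ4 z=1 u=1 q=0 p=1 v=1 n0=1 y=0 clk=1 r=1
t16.Δ5 z=1 u=1 q=0 p=1 v=1 n0=0 y=0 clk=1 r=1
t17.Δ0 z=1 u=1 q=0 p=1 v=1 n0=0 y=0 clk=1 r=1
t17.Δ1 z=1 u=1 q=0 p=1 v=1 n0=0 y=0 clk=0 r=1
t18.Δ0 z=1 u=1 q=0 p=1 v=1 n0=0 y=0 clk=0 r=1
t18.Δ1 z=1 u=1 q=0 p=1 v=1 n0=0 y=0 clk=1 r=1
t18.Δ2 z=1 u=1 q=0 p=1 v=0 n0=0 y=1 clk=1 r=0
t18.Δ3 z=1 u=1 q=1 p=1 v=0 n0=1 y=1 clk=1 r=0
t18.Δ4 z=1 u=1 q=1 p=1 v=0 n0=0 y=1 clk=1 r=0

4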